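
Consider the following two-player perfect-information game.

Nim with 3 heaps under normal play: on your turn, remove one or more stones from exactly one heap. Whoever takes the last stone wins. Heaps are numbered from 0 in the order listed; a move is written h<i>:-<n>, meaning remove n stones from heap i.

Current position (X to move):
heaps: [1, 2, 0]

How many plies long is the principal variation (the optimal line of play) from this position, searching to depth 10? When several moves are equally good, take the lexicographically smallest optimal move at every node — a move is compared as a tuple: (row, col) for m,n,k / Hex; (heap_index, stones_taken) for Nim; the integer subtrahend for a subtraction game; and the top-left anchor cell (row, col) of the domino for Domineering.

ply 1, X at (1,2,0) | h0:-1=-1→(0,2,0); h1:-1=+1→(1,1,0)*; h1:-2=-1→(1,0,0)
ply 2, O at (1,1,0) | h0:-1=-1→(0,1,0)*; h1:-1=-1→(1,0,0)
ply 3, X at (0,1,0) | h1:-1=+1→(0,0,0)*
ply 4: (0,0,0) is terminal -1 (O); from (1,2,0) depth 10

PV length from [(1,2,0)]: 3 plies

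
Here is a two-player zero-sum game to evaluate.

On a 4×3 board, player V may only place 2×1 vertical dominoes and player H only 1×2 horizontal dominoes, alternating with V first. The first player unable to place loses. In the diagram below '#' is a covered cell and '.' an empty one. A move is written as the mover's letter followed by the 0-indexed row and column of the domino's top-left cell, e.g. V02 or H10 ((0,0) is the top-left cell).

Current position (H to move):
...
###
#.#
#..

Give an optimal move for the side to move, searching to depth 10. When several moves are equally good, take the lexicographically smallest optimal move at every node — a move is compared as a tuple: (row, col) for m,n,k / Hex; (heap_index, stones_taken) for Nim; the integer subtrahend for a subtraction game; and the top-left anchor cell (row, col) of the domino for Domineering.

p1 H@[.../###/#.#/#..]: H00[##./###/#.#/#..]-1 H01[.##/###/#.#/#..]-1 H31[.../###/#.#/###]+1*
p2 V@[.../###/#.#/###] terminal -1; root [.../###/#.#/#..] d10

H's best at [.../###/#.#/#..]: H31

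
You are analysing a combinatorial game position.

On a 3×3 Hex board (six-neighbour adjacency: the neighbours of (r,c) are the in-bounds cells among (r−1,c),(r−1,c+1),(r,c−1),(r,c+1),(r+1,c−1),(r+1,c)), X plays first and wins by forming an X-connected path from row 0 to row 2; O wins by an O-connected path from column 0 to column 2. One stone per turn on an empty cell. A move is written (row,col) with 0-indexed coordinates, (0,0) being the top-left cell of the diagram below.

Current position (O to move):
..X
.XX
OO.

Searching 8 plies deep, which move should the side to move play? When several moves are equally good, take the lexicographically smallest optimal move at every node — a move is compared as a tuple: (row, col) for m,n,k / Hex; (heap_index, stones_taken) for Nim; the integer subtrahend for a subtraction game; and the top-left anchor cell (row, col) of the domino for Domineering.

O's best at [..X/.XX/OO.]: (2,2)

[..X/.XX/OO.] O move#1: (0,0):-1/O.X/.XX/OO., (0,1):-1/.OX/.XX/OO., (1,0):-1/..X/OXX/OO., (2,2):+1/..X/.XX/OOO*
[..X/.XX/OOO] end (terminal -1, X#2); searched ..X/.XX/OO. to 8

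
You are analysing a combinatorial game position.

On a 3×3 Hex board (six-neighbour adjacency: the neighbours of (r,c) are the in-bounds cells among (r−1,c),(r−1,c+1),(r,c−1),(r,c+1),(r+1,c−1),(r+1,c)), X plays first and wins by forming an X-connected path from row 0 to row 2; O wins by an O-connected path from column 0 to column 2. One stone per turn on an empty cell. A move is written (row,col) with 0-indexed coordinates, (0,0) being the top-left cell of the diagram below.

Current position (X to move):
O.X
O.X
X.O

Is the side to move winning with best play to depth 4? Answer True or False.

X winning at [O.X/O.X/X.O]: True

ply 1, X at O.X/O.X/X.O | (0,1)=+1→OXX/O.X/X.O*; (1,1)=+1→O.X/OXX/X.O; (2,1)=+1→O.X/O.X/XXO
ply 2, O at OXX/O.X/X.O | (1,1)=-1→OXX/OOX/X.O*; (2,1)=-1→OXX/O.X/XOO
ply 3, X at OXX/OOX/X.O | (2,1)=+1→OXX/OOX/XXO*
ply 4: OXX/OOX/XXO is terminal -1 (O); from O.X/O.X/X.O depth 4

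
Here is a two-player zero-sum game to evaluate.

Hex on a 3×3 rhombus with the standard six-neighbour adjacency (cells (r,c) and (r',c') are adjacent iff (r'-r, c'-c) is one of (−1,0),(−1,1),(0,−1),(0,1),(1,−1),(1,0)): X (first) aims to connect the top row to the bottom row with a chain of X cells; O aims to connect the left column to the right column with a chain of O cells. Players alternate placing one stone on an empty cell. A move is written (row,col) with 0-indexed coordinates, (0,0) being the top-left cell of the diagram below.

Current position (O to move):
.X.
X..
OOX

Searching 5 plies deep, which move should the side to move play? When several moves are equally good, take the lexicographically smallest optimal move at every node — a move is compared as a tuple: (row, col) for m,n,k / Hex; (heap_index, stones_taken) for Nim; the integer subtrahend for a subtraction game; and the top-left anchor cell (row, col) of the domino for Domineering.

O's best at [.X./X../OOX]: (0,2)

[.X./X../OOX] O move#1: (0,0):-1/OX./X../OOX, (0,2):+1/.XO/X../OOX*, (1,1):+1/.X./XO./OOX, (1,2):+1/.X./X.O/OOX
[.XO/X../OOX] X move#2: (0,0):-1/XXO/X../OOX*, (1,1):-1/.XO/XX./OOX, (1,2):-1/.XO/X.X/OOX
[XXO/X../OOX] O move#3: (1,1):+1/XXO/XO./OOX*, (1,2):+1/XXO/X.O/OOX
[XXO/XO./OOX] end (terminal -1, X#4); searched .X./X../OOX to 5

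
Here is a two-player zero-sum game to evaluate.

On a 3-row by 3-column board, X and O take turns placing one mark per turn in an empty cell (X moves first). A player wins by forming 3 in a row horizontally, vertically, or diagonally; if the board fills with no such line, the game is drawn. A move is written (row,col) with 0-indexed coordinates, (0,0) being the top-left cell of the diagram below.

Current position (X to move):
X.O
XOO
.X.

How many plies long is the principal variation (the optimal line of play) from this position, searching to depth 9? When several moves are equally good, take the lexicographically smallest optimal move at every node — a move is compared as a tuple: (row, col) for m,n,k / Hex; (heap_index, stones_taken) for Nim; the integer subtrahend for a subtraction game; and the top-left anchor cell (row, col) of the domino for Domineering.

PV length from [X.O/XOO/.X.]: 1 ply

p1 X@[X.O/XOO/.X.]: (0,1)[XXO/XOO/.X.]-1 (2,0)[X.O/XOO/XX.]+1* (2,2)[X.O/XOO/.XX]-1
p2 O@[X.O/XOO/XX.] terminal -1; root [X.O/XOO/.X.] d9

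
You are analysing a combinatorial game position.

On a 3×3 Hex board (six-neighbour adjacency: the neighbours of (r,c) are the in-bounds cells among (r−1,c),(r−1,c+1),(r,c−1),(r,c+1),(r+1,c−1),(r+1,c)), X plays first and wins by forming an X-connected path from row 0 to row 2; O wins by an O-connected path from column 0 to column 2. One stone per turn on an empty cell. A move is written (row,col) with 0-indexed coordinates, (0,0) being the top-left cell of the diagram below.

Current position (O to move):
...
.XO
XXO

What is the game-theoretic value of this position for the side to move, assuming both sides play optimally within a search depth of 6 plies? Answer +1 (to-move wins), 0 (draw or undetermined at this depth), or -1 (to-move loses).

value(.../.XO/XXO, O) = -1

ply 1, O at .../.XO/XXO | (0,0)=-1→O../.XO/XXO*; (0,1)=-1→.O./.XO/XXO; (0,2)=-1→..O/.XO/XXO; (1,0)=-1→.../OXO/XXO
ply 2, X at O../.XO/XXO | (0,1)=+1→OX./.XO/XXO*; (0,2)=+1→O.X/.XO/XXO; (1,0)=+1→O../XXO/XXO
ply 3: OX./.XO/XXO is terminal -1 (O); from .../.XO/XXO depth 6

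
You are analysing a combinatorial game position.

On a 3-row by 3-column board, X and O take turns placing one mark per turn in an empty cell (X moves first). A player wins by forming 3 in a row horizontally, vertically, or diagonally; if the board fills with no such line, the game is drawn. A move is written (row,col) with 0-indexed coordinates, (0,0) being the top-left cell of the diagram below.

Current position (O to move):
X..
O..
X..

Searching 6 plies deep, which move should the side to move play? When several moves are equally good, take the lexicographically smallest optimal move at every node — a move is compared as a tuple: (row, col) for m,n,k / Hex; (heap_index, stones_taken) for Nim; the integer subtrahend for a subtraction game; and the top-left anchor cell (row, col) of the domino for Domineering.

O's best at [X../O../X..]: (1,1)

ply 1, O at X../O../X.. | (0,1)=-1→XO./O../X..; (0,2)=-1→X.O/O../X..; (1,1)=+0→X../OO./X..*; (1,2)=-1→X../O.O/X..; (2,1)=-1→X../O../XO.; (2,2)=-1→X../O../X.O
ply 2, X at X../OO./X.. | (0,1)=-1→XX./OO./X..; (0,2)=-1→X.X/OO./X..; (1,2)=+0→X../OOX/X..*; (2,1)=-1→X../OO./XX.; (2,2)=-1→X../OO./X.X
ply 3, O at X../OOX/X.. | (0,1)=+0→XO./OOX/X..*; (0,2)=+0→X.O/OOX/X..; (2,1)=+0→X../OOX/XO.; (2,2)=+0→X../OOX/X.O
ply 4, X at XO./OOX/X.. | (0,2)=-1→XOX/OOX/X..; (2,1)=+0→XO./OOX/XX.*; (2,2)=-1→XO./OOX/X.X
ply 5, O at XO./OOX/XX. | (0,2)=-1→XOO/OOX/XX.; (2,2)=+0→XO./OOX/XXO*
ply 6, X at XO./OOX/XXO | (0,2)=+0→XOX/OOX/XXO*
ply 7: XOX/OOX/XXO is terminal +0 (O); from X../O../X.. depth 6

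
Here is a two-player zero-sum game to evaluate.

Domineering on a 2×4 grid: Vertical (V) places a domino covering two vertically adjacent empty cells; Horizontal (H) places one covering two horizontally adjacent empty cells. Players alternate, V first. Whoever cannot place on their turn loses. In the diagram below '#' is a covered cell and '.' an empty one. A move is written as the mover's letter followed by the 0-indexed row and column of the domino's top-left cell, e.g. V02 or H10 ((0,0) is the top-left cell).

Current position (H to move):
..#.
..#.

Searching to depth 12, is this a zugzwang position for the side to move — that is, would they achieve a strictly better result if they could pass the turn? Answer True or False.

[..#./..#.] H move#1: H00:+1/###./..#.*, H10:+1/..#./###.
[###./..#.] V move#2: V03:-1/####/..##*
[####/..##] H move#3: H10:+1/####/####*
[####/####] end (terminal -1, V#4); searched ..#./..#. to 12
pass branch (V moves first from the same position):
  | [..#./..#.] V move#1: V00:+1/#.#./#.#.*, V01:+1/.##./.##., V03:-1/..##/..##
  | [#.#./#.#.] end (terminal -1, H#2); searched ..#./..#. to 12
H moving scores +1; H passing scores -1

zugzwang(..#./..#., H) = False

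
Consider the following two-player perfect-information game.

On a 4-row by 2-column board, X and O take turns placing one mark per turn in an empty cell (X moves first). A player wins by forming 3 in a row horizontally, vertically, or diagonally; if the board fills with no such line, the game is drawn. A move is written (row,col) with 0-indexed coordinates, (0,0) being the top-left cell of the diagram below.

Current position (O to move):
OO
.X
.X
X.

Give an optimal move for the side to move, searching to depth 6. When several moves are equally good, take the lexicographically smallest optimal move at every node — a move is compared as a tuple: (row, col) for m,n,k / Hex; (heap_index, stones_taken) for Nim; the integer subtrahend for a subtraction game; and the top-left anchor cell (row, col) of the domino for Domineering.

O's best at [OO/.X/.X/X.]: (3,1)

[OO/.X/.X/X.] O move#1: (1,0):-1/OO/OX/.X/X., (2,0):-1/OO/.X/OX/X., (3,1):+0/OO/.X/.X/XO*
[OO/.X/.X/XO] X move#2: (1,0):+0/OO/XX/.X/XO*, (2,0):+0/OO/.X/XX/XO
[OO/XX/.X/XO] O move#3: (2,0):+0/OO/XX/OX/XO*
[OO/XX/OX/XO] end (terminal +0, X#4); searched OO/.X/.X/X. to 6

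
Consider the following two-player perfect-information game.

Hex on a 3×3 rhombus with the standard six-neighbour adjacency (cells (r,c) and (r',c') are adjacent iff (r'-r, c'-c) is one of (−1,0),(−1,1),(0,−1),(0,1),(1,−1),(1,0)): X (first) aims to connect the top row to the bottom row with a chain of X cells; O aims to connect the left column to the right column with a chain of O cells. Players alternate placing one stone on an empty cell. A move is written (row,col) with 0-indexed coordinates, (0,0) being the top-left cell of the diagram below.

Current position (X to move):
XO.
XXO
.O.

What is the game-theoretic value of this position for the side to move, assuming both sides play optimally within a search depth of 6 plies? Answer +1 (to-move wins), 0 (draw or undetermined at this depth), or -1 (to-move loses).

p1 X@[XO./XXO/.O.]: (0,2)[XOX/XXO/.O.]-1 (2,0)[XO./XXO/XO.]+1* (2,2)[XO./XXO/.OX]-1
p2 O@[XO./XXO/XO.] terminal -1; root [XO./XXO/.O.] d6

value(XO./XXO/.O., X) = +1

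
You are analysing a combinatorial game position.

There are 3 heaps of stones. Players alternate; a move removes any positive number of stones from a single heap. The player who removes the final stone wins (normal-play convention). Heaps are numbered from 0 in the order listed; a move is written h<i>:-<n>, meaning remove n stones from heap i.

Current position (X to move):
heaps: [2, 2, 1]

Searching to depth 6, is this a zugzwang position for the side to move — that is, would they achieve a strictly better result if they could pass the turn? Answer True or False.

ply 1, X at (2,2,1) | h0:-1=-1→(1,2,1); h0:-2=-1→(0,2,1); h1:-1=-1→(2,1,1); h1:-2=-1→(2,0,1); h2:-1=+1→(2,2,0)*
ply 2, O at (2,2,0) | h0:-1=-1→(1,2,0)*; h0:-2=-1→(0,2,0); h1:-1=-1→(2,1,0); h1:-2=-1→(2,0,0)
ply 3, X at (1,2,0) | h0:-1=-1→(0,2,0); h1:-1=+1→(1,1,0)*; h1:-2=-1→(1,0,0)
ply 4, O at (1,1,0) | h0:-1=-1→(0,1,0)*; h1:-1=-1→(1,0,0)
ply 5, X at (0,1,0) | h1:-1=+1→(0,0,0)*
ply 6: (0,0,0) is terminal -1 (O); from (2,2,1) depth 6
if X skipped the turn, O would face:
~ ply 1, O at (2,2,1) | h0:-1=-1→(1,2,1); h0:-2=-1→(0,2,1); h1:-1=-1→(2,1,1); h1:-2=-1→(2,0,1); h2:-1=+1→(2,2,0)*
~ ply 2, X at (2,2,0) | h0:-1=-1→(1,2,0)*; h0:-2=-1→(0,2,0); h1:-1=-1→(2,1,0); h1:-2=-1→(2,0,0)
~ ply 3, O at (1,2,0) | h0:-1=-1→(0,2,0); h1:-1=+1→(1,1,0)*; h1:-2=-1→(1,0,0)
~ ply 4, X at (1,1,0) | h0:-1=-1→(0,1,0)*; h1:-1=-1→(1,0,0)
~ ply 5, O at (0,1,0) | h1:-1=+1→(0,0,0)*
~ ply 6: (0,0,0) is terminal -1 (X); from (2,2,1) depth 6
compare (X): move=+1 vs pass=-1

zugzwang((2,2,1), X) = False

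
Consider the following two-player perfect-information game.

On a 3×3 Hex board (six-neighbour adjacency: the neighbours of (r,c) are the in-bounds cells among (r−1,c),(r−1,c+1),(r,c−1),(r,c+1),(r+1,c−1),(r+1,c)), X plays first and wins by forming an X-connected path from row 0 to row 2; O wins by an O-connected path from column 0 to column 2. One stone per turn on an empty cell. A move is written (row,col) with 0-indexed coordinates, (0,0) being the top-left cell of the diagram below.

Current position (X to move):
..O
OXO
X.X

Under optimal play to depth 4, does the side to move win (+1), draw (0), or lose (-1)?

p1 X@[..O/OXO/X.X]: (0,0)[X.O/OXO/X.X]-1 (0,1)[.XO/OXO/X.X]+1* (2,1)[..O/OXO/XXX]-1
p2 O@[.XO/OXO/X.X] terminal -1; root [..O/OXO/X.X] d4

value(..O/OXO/X.X, X) = +1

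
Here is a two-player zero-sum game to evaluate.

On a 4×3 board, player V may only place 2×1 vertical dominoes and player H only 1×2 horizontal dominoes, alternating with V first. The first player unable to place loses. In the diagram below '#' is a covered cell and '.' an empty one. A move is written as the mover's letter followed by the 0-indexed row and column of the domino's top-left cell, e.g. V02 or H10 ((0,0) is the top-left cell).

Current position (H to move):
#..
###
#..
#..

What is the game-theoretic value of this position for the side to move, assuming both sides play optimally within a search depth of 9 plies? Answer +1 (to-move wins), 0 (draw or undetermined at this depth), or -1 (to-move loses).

[#../###/#../#..] H move#1: H01:-1/###/###/#../#.., H21:+1/#../###/###/#..*, H31:+1/#../###/#../###
[#../###/###/#..] end (terminal -1, V#2); searched #../###/#../#.. to 9

value(#../###/#../#.., H) = +1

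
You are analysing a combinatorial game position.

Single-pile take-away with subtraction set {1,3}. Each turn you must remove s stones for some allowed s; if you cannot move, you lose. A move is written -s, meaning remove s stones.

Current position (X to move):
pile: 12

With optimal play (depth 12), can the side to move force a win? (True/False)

X winning at [12]: False

ply 1, X at 12 | -1=-1→11*; -3=-1→9
ply 2, O at 11 | -1=+1→10*; -3=+1→8
ply 3, X at 10 | -1=-1→9*; -3=-1→7
ply 4, O at 9 | -1=+1→8*; -3=+1→6
ply 5, X at 8 | -1=-1→7*; -3=-1→5
ply 6, O at 7 | -1=+1→6*; -3=+1→4
ply 7, X at 6 | -1=-1→5*; -3=-1→3
ply 8, O at 5 | -1=+1→4*; -3=+1→2
ply 9, X at 4 | -1=-1→3*; -3=-1→1
ply 10, O at 3 | -1=+1→2*; -3=+1→0
ply 11, X at 2 | -1=-1→1*
ply 12, O at 1 | -1=+1→0*
ply 13: 0 is terminal -1 (X); from 12 depth 12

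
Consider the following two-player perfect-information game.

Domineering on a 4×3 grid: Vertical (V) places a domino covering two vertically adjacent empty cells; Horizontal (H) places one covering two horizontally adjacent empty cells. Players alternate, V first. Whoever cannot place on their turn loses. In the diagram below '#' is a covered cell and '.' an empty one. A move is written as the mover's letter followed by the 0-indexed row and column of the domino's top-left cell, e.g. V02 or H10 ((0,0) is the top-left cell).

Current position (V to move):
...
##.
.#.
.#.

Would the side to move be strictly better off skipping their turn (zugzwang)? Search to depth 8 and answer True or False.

[.../##./.#./.#.] V move#1: V02:+1/..#/###/.#./.#.*, V12:+1/.../###/.##/.#., V20:+1/.../##./##./##., V22:+1/.../##./.##/.##
[..#/###/.#./.#.] H move#2: H00:-1/###/###/.#./.#.*
[###/###/.#./.#.] V move#3: V20:+1/###/###/##./##.*, V22:+1/###/###/.##/.##
[###/###/##./##.] end (terminal -1, H#4); searched .../##./.#./.#. to 8
pass branch (H moves first from the same position):
  | [.../##./.#./.#.] H move#1: H00:-1/##./##./.#./.#.*, H01:-1/.##/##./.#./.#.
  | [##./##./.#./.#.] V move#2: V02:+1/###/###/.#./.#.*, V12:+1/##./###/.##/.#., V20:+1/##./##./##./##., V22:+1/##./##./.##/.##
  | [###/###/.#./.#.] end (terminal -1, H#3); searched .../##./.#./.#. to 8
V moving scores +1; V passing scores +1

zugzwang(.../##./.#./.#., V) = False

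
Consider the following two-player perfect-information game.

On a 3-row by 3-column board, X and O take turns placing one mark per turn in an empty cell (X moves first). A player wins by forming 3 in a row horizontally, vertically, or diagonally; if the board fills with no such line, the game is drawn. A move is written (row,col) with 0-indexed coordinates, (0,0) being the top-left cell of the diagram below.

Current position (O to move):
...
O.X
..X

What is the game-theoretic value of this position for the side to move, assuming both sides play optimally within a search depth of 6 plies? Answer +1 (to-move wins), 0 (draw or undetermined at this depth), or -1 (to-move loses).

ply 1, O at .../O.X/..X | (0,0)=-1→O../O.X/..X; (0,1)=-1→.O./O.X/..X; (0,2)=+0→..O/O.X/..X*; (1,1)=-1→.../OOX/..X; (2,0)=-1→.../O.X/O.X; (2,1)=-1→.../O.X/.OX
ply 2, X at ..O/O.X/..X | (0,0)=+0→X.O/O.X/..X*; (0,1)=-1→.XO/O.X/..X; (1,1)=-1→..O/OXX/..X; (2,0)=+0→..O/O.X/X.X; (2,1)=-1→..O/O.X/.XX
ply 3, O at X.O/O.X/..X | (0,1)=-1→XOO/O.X/..X; (1,1)=+0→X.O/OOX/..X*; (2,0)=-1→X.O/O.X/O.X; (2,1)=-1→X.O/O.X/.OX
ply 4, X at X.O/OOX/..X | (0,1)=-1→XXO/OOX/..X; (2,0)=+0→X.O/OOX/X.X*; (2,1)=-1→X.O/OOX/.XX
ply 5, O at X.O/OOX/X.X | (0,1)=-1→XOO/OOX/X.X; (2,1)=+0→X.O/OOX/XOX*
ply 6, X at X.O/OOX/XOX | (0,1)=+0→XXO/OOX/XOX*
ply 7: XXO/OOX/XOX is terminal +0 (O); from .../O.X/..X depth 6

value(.../O.X/..X, O) = 0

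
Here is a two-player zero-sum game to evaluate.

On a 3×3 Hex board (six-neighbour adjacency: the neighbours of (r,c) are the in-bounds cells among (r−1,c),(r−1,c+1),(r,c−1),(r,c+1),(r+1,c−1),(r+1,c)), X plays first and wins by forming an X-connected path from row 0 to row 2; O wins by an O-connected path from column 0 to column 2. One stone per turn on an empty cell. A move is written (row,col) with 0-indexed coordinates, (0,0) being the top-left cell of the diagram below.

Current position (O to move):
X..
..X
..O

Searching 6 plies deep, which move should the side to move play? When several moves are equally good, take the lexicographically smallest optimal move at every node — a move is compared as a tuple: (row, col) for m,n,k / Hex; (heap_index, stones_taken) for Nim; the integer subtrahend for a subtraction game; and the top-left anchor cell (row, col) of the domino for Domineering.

ply 1, O at X../..X/..O | (0,1)=-1→XO./..X/..O; (0,2)=-1→X.O/..X/..O; (1,0)=-1→X../O.X/..O; (1,1)=+1→X../.OX/..O*; (2,0)=-1→X../..X/O.O; (2,1)=-1→X../..X/.OO
ply 2, X at X../.OX/..O | (0,1)=-1→XX./.OX/..O*; (0,2)=-1→X.X/.OX/..O; (1,0)=-1→X../XOX/..O; (2,0)=-1→X../.OX/X.O; (2,1)=-1→X../.OX/.XO
ply 3, O at XX./.OX/..O | (0,2)=+1→XXO/.OX/..O*; (1,0)=+1→XX./OOX/..O; (2,0)=+1→XX./.OX/O.O; (2,1)=+1→XX./.OX/.OO
ply 4, X at XXO/.OX/..O | (1,0)=-1→XXO/XOX/..O*; (2,0)=-1→XXO/.OX/X.O; (2,1)=-1→XXO/.OX/.XO
ply 5, O at XXO/XOX/..O | (2,0)=+1→XXO/XOX/O.O*; (2,1)=-1→XXO/XOX/.OO
ply 6: XXO/XOX/O.O is terminal -1 (X); from X../..X/..O depth 6

O's best at [X../..X/..O]: (1,1)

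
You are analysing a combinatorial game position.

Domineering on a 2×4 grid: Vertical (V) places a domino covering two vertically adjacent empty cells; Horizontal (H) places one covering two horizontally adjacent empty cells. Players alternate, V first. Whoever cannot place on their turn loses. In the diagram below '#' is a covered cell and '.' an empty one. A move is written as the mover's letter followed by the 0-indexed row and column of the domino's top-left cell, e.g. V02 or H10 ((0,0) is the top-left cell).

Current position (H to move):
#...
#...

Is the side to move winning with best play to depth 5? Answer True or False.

[#.../#...] H move#1: H01:+1/###./#...*, H02:+1/#.##/#..., H11:+1/#.../###., H12:+1/#.../#.##
[###./#...] V move#2: V03:-1/####/#..#*
[####/#..#] H move#3: H11:+1/####/####*
[####/####] end (terminal -1, V#4); searched #.../#... to 5

H winning at [#.../#...]: True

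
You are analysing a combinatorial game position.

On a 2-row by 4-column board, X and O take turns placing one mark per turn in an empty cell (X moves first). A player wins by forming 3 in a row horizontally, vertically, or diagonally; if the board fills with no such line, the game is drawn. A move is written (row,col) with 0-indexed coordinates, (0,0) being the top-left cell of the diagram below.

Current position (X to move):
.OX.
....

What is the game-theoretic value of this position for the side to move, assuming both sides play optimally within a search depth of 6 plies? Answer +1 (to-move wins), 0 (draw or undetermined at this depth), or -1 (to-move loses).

value(.OX./...., X) = 0

p1 X@[.OX./....]: (0,0)[XOX./....]+0* (0,3)[.OXX/....]+0 (1,0)[.OX./X...]+0 (1,1)[.OX./.X..]+0 (1,2)[.OX./..X.]+0 (1,3)[.OX./...X]+0
p2 O@[XOX./....]: (0,3)[XOXO/....]+0* (1,0)[XOX./O...]+0 (1,1)[XOX./.O..]+0 (1,2)[XOX./..O.]+0 (1,3)[XOX./...O]+0
p3 X@[XOXO/....]: (1,0)[XOXO/X...]+0* (1,1)[XOXO/.X..]+0 (1,2)[XOXO/..X.]+0 (1,3)[XOXO/...X]+0
p4 O@[XOXO/X...]: (1,1)[XOXO/XO..]+0* (1,2)[XOXO/X.O.]+0 (1,3)[XOXO/X..O]+0
p5 X@[XOXO/XO..]: (1,2)[XOXO/XOX.]+0* (1,3)[XOXO/XO.X]+0
p6 O@[XOXO/XOX.]: (1,3)[XOXO/XOXO]+0*
p7 X@[XOXO/XOXO] terminal +0; root [.OX./....] d6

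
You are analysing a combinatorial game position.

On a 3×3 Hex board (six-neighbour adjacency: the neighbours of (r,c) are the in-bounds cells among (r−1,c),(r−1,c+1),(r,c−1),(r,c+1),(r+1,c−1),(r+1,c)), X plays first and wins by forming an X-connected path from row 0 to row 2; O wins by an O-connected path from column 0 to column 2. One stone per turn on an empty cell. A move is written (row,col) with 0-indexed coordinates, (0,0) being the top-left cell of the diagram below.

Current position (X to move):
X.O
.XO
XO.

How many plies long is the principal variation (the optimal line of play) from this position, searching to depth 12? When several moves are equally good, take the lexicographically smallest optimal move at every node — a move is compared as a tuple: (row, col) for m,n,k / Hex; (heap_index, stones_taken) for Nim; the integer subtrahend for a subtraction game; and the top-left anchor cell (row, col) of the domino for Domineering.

PV length from [X.O/.XO/XO.]: 1 ply

p1 X@[X.O/.XO/XO.]: (0,1)[XXO/.XO/XO.]+1* (1,0)[X.O/XXO/XO.]+1 (2,2)[X.O/.XO/XOX]+1
p2 O@[XXO/.XO/XO.] terminal -1; root [X.O/.XO/XO.] d12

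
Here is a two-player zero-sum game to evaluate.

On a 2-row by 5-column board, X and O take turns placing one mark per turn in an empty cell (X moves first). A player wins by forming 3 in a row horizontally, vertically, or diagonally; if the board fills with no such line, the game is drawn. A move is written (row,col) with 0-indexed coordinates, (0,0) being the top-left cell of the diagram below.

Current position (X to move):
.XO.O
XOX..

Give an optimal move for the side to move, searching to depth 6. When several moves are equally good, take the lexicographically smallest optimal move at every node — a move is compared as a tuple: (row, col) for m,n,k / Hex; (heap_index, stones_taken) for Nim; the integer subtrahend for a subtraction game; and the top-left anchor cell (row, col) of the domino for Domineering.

ply 1, X at .XO.O/XOX.. | (0,0)=-1→XXO.O/XOX..; (0,3)=+0→.XOXO/XOX..*; (1,3)=-1→.XO.O/XOXX.; (1,4)=-1→.XO.O/XOX.X
ply 2, O at .XOXO/XOX.. | (0,0)=+0→OXOXO/XOX..*; (1,3)=+0→.XOXO/XOXO.; (1,4)=+0→.XOXO/XOX.O
ply 3, X at OXOXO/XOX.. | (1,3)=+0→OXOXO/XOXX.*; (1,4)=+0→OXOXO/XOX.X
ply 4, O at OXOXO/XOXX. | (1,4)=+0→OXOXO/XOXXO*
ply 5: OXOXO/XOXXO is terminal +0 (X); from .XO.O/XOX.. depth 6

X's best at [.XO.O/XOX..]: (0,3)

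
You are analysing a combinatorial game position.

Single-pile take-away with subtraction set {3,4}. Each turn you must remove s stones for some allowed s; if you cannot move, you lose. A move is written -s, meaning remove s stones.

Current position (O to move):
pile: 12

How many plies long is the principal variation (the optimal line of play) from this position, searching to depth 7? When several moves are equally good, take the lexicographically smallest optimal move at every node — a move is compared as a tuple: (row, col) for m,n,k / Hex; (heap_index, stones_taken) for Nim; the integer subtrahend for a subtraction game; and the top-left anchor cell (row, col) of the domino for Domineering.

[12] O move#1: -3:+1/9*, -4:+1/8
[9] X move#2: -3:-1/6*, -4:-1/5
[6] O move#3: -3:-1/3, -4:+1/2*
[2] end (terminal -1, X#4); searched 12 to 7

PV length from [12]: 3 plies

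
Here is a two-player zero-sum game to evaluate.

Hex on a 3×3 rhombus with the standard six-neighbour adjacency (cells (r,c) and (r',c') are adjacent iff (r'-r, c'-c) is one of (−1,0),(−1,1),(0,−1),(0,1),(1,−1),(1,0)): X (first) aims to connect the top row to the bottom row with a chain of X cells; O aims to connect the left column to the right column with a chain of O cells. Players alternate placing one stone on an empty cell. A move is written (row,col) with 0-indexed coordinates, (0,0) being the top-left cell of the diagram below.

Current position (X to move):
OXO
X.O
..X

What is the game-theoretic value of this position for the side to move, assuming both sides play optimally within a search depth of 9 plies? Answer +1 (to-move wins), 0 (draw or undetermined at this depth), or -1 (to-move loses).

value(OXO/X.O/..X, X) = +1

[OXO/X.O/..X] X move#1: (1,1):+1/OXO/XXO/..X*, (2,0):+1/OXO/X.O/X.X, (2,1):+1/OXO/X.O/.XX
[OXO/XXO/..X] O move#2: (2,0):-1/OXO/XXO/O.X*, (2,1):-1/OXO/XXO/.OX
[OXO/XXO/O.X] X move#3: (2,1):+1/OXO/XXO/OXX*
[OXO/XXO/OXX] end (terminal -1, O#4); searched OXO/X.O/..X to 9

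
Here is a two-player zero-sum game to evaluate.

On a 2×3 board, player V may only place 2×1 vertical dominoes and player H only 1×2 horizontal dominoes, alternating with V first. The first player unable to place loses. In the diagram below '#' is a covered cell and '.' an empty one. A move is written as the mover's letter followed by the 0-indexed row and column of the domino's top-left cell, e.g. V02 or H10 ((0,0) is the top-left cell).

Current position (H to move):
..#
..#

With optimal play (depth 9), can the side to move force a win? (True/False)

H winning at [..#/..#]: True

p1 H@[..#/..#]: H00[###/..#]+1* H10[..#/###]+1
p2 V@[###/..#] terminal -1; root [..#/..#] d9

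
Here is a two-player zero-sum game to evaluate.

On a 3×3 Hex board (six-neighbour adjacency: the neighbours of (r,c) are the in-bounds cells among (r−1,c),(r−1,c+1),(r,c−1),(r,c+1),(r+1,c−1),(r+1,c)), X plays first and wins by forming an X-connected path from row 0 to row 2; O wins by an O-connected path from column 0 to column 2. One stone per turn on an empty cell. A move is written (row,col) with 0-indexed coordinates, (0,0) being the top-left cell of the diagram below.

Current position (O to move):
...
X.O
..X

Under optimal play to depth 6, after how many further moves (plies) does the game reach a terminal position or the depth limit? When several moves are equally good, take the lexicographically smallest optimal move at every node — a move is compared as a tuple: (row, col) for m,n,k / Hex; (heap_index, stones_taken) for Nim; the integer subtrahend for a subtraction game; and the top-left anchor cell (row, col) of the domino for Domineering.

PV length from [.../X.O/..X]: 5 plies

ply 1, O at .../X.O/..X | (0,0)=-1→O../X.O/..X; (0,1)=-1→.O./X.O/..X; (0,2)=-1→..O/X.O/..X; (1,1)=-1→.../XOO/..X; (2,0)=+1→.../X.O/O.X*; (2,1)=-1→.../X.O/.OX
ply 2, X at .../X.O/O.X | (0,0)=-1→X../X.O/O.X*; (0,1)=-1→.X./X.O/O.X; (0,2)=-1→..X/X.O/O.X; (1,1)=-1→.../XXO/O.X; (2,1)=-1→.../X.O/OXX
ply 3, O at X../X.O/O.X | (0,1)=+1→XO./X.O/O.X*; (0,2)=+1→X.O/X.O/O.X; (1,1)=+1→X../XOO/O.X; (2,1)=+1→X../X.O/OOX
ply 4, X at XO./X.O/O.X | (0,2)=-1→XOX/X.O/O.X*; (1,1)=-1→XO./XXO/O.X; (2,1)=-1→XO./X.O/OXX
ply 5, O at XOX/X.O/O.X | (1,1)=+1→XOX/XOO/O.X*; (2,1)=+1→XOX/X.O/OOX
ply 6: XOX/XOO/O.X is terminal -1 (X); from .../X.O/..X depth 6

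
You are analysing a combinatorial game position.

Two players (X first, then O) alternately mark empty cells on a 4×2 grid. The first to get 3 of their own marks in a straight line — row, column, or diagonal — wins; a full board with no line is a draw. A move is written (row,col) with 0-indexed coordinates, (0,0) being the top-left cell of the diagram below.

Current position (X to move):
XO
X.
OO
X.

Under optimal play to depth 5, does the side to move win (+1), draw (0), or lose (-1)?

[XO/X./OO/X.] X move#1: (1,1):+0/XO/XX/OO/X.*, (3,1):-1/XO/X./OO/XX
[XO/XX/OO/X.] O move#2: (3,1):+0/XO/XX/OO/XO*
[XO/XX/OO/XO] end (terminal +0, X#3); searched XO/X./OO/X. to 5

value(XO/X./OO/X., X) = 0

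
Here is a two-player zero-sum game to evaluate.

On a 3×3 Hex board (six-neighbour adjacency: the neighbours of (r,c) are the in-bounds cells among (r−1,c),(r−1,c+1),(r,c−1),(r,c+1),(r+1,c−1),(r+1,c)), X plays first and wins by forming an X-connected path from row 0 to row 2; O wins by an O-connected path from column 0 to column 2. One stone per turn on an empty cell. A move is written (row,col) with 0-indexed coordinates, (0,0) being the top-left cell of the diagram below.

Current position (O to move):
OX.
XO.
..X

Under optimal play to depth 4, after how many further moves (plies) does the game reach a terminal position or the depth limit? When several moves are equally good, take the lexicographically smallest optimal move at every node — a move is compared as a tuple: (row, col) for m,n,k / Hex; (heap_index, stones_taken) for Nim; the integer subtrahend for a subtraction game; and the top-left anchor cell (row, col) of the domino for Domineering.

PV length from [OX./XO./..X]: 3 plies

ply 1, O at OX./XO./..X | (0,2)=-1→OXO/XO./..X; (1,2)=-1→OX./XOO/..X; (2,0)=+1→OX./XO./O.X*; (2,1)=-1→OX./XO./.OX
ply 2, X at OX./XO./O.X | (0,2)=-1→OXX/XO./O.X*; (1,2)=-1→OX./XOX/O.X; (2,1)=-1→OX./XO./OXX
ply 3, O at OXX/XO./O.X | (1,2)=+1→OXX/XOO/O.X*; (2,1)=-1→OXX/XO./OOX
ply 4: OXX/XOO/O.X is terminal -1 (X); from OX./XO./..X depth 4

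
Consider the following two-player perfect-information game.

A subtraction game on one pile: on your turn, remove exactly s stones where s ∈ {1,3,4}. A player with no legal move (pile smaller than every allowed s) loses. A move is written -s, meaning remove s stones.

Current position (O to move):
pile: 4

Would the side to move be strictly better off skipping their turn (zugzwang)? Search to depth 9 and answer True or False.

p1 O@[4]: -1[3]-1 -3[1]-1 -4[0]+1*
p2 X@[0] terminal -1; root [4] d9
pass branch (X moves first from the same position):
  | p1 X@[4]: -1[3]-1 -3[1]-1 -4[0]+1*
  | p2 O@[0] terminal -1; root [4] d9
O moving scores +1; O passing scores -1

zugzwang(4, O) = False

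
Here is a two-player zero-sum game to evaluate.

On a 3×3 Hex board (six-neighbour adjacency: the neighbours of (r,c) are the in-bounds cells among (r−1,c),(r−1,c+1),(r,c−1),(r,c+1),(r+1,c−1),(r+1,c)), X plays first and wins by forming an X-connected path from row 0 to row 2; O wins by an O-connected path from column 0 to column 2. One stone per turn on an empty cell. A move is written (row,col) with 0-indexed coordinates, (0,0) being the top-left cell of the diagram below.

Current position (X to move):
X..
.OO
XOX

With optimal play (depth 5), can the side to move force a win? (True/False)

X winning at [X../.OO/XOX]: True

p1 X@[X../.OO/XOX]: (0,1)[XX./.OO/XOX]-1 (0,2)[X.X/.OO/XOX]-1 (1,0)[X../XOO/XOX]+1*
p2 O@[X../XOO/XOX] terminal -1; root [X../.OO/XOX] d5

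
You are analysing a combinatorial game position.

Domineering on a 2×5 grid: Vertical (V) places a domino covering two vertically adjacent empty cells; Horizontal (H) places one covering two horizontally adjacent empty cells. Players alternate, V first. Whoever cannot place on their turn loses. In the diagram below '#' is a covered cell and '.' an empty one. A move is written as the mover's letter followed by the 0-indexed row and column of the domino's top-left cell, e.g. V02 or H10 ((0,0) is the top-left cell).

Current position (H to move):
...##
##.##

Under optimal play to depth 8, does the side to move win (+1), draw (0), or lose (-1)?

value(...##/##.##, H) = +1

[...##/##.##] H move#1: H00:-1/##.##/##.##, H01:+1/.####/##.##*
[.####/##.##] end (terminal -1, V#2); searched ...##/##.## to 8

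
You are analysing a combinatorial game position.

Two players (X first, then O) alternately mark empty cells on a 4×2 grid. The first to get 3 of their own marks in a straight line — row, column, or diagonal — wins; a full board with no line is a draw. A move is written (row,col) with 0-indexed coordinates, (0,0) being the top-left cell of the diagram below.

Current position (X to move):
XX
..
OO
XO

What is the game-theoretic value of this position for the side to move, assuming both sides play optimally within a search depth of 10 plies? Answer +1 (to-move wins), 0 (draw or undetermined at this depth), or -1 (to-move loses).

p1 X@[XX/../OO/XO]: (1,0)[XX/X./OO/XO]-1 (1,1)[XX/.X/OO/XO]+0*
p2 O@[XX/.X/OO/XO]: (1,0)[XX/OX/OO/XO]+0*
p3 X@[XX/OX/OO/XO] terminal +0; root [XX/../OO/XO] d10

value(XX/../OO/XO, X) = 0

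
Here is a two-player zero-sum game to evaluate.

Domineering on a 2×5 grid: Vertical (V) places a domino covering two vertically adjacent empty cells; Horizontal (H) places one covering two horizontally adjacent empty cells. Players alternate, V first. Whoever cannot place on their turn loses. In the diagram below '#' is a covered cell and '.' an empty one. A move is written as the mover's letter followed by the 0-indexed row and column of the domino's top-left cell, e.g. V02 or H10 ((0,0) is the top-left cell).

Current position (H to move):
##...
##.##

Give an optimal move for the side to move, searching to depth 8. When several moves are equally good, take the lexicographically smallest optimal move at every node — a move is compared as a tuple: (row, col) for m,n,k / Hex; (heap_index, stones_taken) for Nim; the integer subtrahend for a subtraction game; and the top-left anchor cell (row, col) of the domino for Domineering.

H's best at [##.../##.##]: H02

p1 H@[##.../##.##]: H02[####./##.##]+1* H03[##.##/##.##]-1
p2 V@[####./##.##] terminal -1; root [##.../##.##] d8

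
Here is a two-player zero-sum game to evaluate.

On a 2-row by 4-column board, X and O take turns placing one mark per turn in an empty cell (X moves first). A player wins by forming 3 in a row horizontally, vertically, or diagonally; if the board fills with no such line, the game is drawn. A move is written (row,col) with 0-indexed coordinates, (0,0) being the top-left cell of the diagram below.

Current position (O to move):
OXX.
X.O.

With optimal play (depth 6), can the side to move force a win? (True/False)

O winning at [OXX./X.O.]: False

ply 1, O at OXX./X.O. | (0,3)=+0→OXXO/X.O.*; (1,1)=-1→OXX./XOO.; (1,3)=-1→OXX./X.OO
ply 2, X at OXXO/X.O. | (1,1)=+0→OXXO/XXO.*; (1,3)=+0→OXXO/X.OX
ply 3, O at OXXO/XXO. | (1,3)=+0→OXXO/XXOO*
ply 4: OXXO/XXOO is terminal +0 (X); from OXX./X.O. depth 6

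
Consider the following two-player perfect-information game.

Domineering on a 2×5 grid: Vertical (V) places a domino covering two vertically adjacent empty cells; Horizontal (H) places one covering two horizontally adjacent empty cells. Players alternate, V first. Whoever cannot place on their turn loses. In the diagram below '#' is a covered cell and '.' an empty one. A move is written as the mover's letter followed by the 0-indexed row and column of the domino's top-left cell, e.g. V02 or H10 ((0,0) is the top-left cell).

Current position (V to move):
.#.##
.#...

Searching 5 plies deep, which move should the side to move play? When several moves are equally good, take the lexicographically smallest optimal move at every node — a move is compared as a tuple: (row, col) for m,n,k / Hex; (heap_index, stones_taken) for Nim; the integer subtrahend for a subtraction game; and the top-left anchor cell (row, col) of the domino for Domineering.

[.#.##/.#...] V move#1: V00:-1/##.##/##..., V02:+1/.####/.##..*
[.####/.##..] H move#2: H13:-1/.####/.####*
[.####/.####] V move#3: V00:+1/#####/#####*
[#####/#####] end (terminal -1, H#4); searched .#.##/.#... to 5

V's best at [.#.##/.#...]: V02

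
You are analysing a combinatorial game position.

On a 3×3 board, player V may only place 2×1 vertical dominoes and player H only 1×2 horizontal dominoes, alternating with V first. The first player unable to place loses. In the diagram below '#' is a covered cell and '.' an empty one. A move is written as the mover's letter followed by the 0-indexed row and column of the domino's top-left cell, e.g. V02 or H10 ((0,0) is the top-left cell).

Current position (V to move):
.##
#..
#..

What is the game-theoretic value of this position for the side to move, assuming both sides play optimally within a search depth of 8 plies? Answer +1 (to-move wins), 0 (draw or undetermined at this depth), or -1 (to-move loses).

value(.##/#../#.., V) = +1

ply 1, V at .##/#../#.. | V11=+1→.##/##./##.*; V12=+1→.##/#.#/#.#
ply 2: .##/##./##. is terminal -1 (H); from .##/#../#.. depth 8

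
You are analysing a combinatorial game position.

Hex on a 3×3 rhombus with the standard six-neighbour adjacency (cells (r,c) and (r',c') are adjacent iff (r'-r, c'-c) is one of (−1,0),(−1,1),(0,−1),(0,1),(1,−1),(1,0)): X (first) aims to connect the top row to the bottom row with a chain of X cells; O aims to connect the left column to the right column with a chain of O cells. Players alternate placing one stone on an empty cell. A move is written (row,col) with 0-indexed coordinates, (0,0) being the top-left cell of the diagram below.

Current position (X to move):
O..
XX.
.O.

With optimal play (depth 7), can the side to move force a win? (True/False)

[O../XX./.O.] X move#1: (0,1):-1/OX./XX./.O., (0,2):-1/O.X/XX./.O., (1,2):+1/O../XXX/.O.*, (2,0):+1/O../XX./XO., (2,2):+1/O../XX./.OX
[O../XXX/.O.] O move#2: (0,1):-1/OO./XXX/.O.*, (0,2):-1/O.O/XXX/.O., (2,0):-1/O../XXX/OO., (2,2):-1/O../XXX/.OO
[OO./XXX/.O.] X move#3: (0,2):+1/OOX/XXX/.O.*, (2,0):-1/OO./XXX/XO., (2,2):-1/OO./XXX/.OX
[OOX/XXX/.O.] O move#4: (2,0):-1/OOX/XXX/OO.*, (2,2):-1/OOX/XXX/.OO
[OOX/XXX/OO.] X move#5: (2,2):+1/OOX/XXX/OOX*
[OOX/XXX/OOX] end (terminal -1, O#6); searched O../XX./.O. to 7

X winning at [O../XX./.O.]: True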